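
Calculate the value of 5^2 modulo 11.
5^{2} = 25 ≡ 3 mod 11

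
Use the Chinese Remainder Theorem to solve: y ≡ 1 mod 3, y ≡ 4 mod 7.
M = 3 × 7 = 21. M₁ = 7, y₁ ≡ 1 mod 3. M₂ = 3, y₂ ≡ 5 mod 7. y = 1×7×1 + 4×3×5 ≡ 4 mod 21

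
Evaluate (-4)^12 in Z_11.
Using Fermat: (-4)^{10} ≡ 1 (mod 11). 12 ≡ 2 (mod 10). So (-4)^{12} ≡ (-4)^{2} ≡ 5 (mod 11)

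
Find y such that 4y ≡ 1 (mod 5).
Since 5 is prime, by Fermat 4^(-1) ≡ 4^{3} ≡ 4 (mod 5). Verify: 4 × 4 = 16 ≡ 1 (mod 5)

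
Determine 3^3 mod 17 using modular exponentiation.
3^{3} = 27 ≡ 10 mod 17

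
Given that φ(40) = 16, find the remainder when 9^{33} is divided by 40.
By Euler: 9^{16} ≡ 1 (mod 40) since gcd(9, 40) = 1. 33 = 2×16 + 1. So 9^{33} ≡ 9^{1} ≡ 9 (mod 40)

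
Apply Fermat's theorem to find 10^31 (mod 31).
By Fermat: 10^{30} ≡ 1 (mod 31). So 10^{31} = 10^{30} · 10^{1} ≡ 10^{1} ≡ 10 (mod 31)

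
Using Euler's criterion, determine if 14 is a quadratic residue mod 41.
By Euler's criterion: 14^{20} ≡ 40 (mod 41). Since this equals -1 (≡ 40), 14 is not a QR.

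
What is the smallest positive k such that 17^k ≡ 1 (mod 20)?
Powers of 17 mod 20: 17^1≡17, 17^2≡9, 17^3≡13, 17^4≡1. Order = 4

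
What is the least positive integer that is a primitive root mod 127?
g = 3. Powers: [3, 9, 27, 81, 116, 94, 28, ...] generates all 126 non-zero residues.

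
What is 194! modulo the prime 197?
(196)! = (194)! × (195) × (196) ≡ -1 mod 197. So (194)! ≡ -1 × [(196)(195)]^(-1) ≡ 98 mod 197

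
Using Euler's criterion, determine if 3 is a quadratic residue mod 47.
By Euler's criterion: 3^{23} ≡ 1 (mod 47). Since this equals 1, 3 is a QR.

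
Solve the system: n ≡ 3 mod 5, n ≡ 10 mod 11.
M = 5 × 11 = 55. M₁ = 11, y₁ ≡ 1 mod 5. M₂ = 5, y₂ ≡ 9 mod 11. n = 3×11×1 + 10×5×9 ≡ 43 mod 55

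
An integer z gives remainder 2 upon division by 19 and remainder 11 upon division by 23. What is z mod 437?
M = 19 × 23 = 437. M₁ = 23, y₁ ≡ 5 mod 19. M₂ = 19, y₂ ≡ 17 mod 23. z = 2×23×5 + 11×19×17 ≡ 287 mod 437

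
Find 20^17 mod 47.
By repeated squaring mod 47: 20^{1}≡20, 20^{2}≡24, 20^{4}≡12, 20^{8}≡3, 20^{16}≡9. Then 20^{17} = 20^{16+1} ≡ 9 × 20 ≡ 39 mod 47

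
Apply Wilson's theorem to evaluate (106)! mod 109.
(108)! = (106)! × (107) × (108) ≡ -1 mod 109. So (106)! ≡ -1 × [(108)(107)]^(-1) ≡ 54 mod 109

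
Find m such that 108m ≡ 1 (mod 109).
Since 109 is prime, by Fermat 108^(-1) ≡ 108^{107} ≡ 108 (mod 109). Verify: 108 × 108 = 11664 ≡ 1 (mod 109)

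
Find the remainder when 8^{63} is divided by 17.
By Fermat: 8^{16} ≡ 1 (mod 17). 63 = 3×16 + 15. So 8^{63} ≡ 8^{15} ≡ 15 (mod 17)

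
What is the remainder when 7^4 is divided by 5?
7^{4} = 2401 ≡ 1 (mod 5)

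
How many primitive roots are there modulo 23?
A prime p has φ(p-1) primitive roots; here φ(22) = 10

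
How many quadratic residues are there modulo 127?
For prime 127, there are (p-1)/2 = (127-1)/2 = 63 quadratic residues (excluding 0).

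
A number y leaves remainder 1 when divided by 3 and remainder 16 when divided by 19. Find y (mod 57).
M = 3 × 19 = 57. M₁ = 19, y₁ ≡ 1 (mod 3). M₂ = 3, y₂ ≡ 13 (mod 19). y = 1×19×1 + 16×3×13 ≡ 16 (mod 57)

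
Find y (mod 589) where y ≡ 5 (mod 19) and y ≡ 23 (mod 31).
M = 19 × 31 = 589. M₁ = 31, y₁ ≡ 8 (mod 19). M₂ = 19, y₂ ≡ 18 (mod 31). y = 5×31×8 + 23×19×18 ≡ 271 (mod 589)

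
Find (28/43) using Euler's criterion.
(28/43) = 28^{21} mod 43 = -1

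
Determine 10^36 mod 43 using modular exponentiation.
By repeated squaring mod 43: 10^{1}≡10, 10^{2}≡14, 10^{4}≡24, 10^{8}≡17, 10^{16}≡31, 10^{32}≡15. Then 10^{36} = 10^{32+4} ≡ 15 × 24 ≡ 16 mod 43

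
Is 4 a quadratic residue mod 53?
By Euler's criterion: 4^{26} ≡ 1 (mod 53). Since this equals 1, 4 is a QR.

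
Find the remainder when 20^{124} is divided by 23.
By Fermat: 20^{22} ≡ 1 (mod 23). 124 = 5×22 + 14. So 20^{124} ≡ 20^{14} ≡ 4 (mod 23)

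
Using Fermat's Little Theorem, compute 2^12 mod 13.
By Fermat's Little Theorem, 2^{12} ≡ 1 (mod 13) since 13 is prime and gcd(2, 13) = 1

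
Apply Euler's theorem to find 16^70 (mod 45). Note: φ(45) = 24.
By Euler: 16^{24} ≡ 1 (mod 45) since gcd(16, 45) = 1. 70 = 2×24 + 22. So 16^{70} ≡ 16^{22} ≡ 16 (mod 45)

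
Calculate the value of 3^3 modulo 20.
3^{3} = 27 ≡ 7 mod 20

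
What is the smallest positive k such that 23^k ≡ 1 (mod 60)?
Powers of 23 mod 60: 23^1≡23, 23^2≡49, 23^3≡47, 23^4≡1. ord_60(23) = 4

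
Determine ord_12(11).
Powers of 11 mod 12: 11^1≡11, 11^2≡1. Order = 2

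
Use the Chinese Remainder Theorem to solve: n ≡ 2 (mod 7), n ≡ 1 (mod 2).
M = 7 × 2 = 14. M₁ = 2, y₁ ≡ 4 (mod 7). M₂ = 7, y₂ ≡ 1 (mod 2). n = 2×2×4 + 1×7×1 ≡ 9 (mod 14)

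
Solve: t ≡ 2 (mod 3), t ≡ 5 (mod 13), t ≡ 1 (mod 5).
M = 3 × 13 × 5 = 195. M₁ = 65, y₁ ≡ 2 (mod 3). M₂ = 15, y₂ ≡ 7 (mod 13). M₃ = 39, y₃ ≡ 4 (mod 5). t = 2×65×2 + 5×15×7 + 1×39×4 ≡ 161 (mod 195)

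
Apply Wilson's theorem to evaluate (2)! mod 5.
(4)! = (2)! × (3) × (4) ≡ -1 mod 5. So (2)! ≡ -1 × [(4)(3)]^(-1) ≡ 2 mod 5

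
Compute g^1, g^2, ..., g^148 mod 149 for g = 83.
83^1, 83^2, ..., 83^{148} mod 149: [83, 35, 74, 33, 57, 112, 58, 46, 93, 120, 126, 28, 89, 86, 135, 30, 106, 7, 134, 96, 71, 82, 101, 39, 108, 24, 55, 95, 137, 47, 27, 6, 51, 61, 146, 49, 44, 76, 50, 127, 111, 124, 11, 19, 87, 69, 65, 31, 40, 42, 59, 129, 128, 45, 10, 85, 52, 144, 32, 123, 77, 133, 13, 36, 8, 68, 131, 145, 115, 9, 2, 17, 70, 148, 66, 114, 75, 116, 92, 37, 91, 103, 56, 29, 23, 121, 60, 63, 14, 119, 43, 142, 15, 53, 78, 67, 48, 110, 41, 125, 94, 54, 12, 102, 122, 143, 98, 88, 3, 100, 105, 73, 99, 22, 38, 25, 138, 130, 62, 80, 84, 118, 109, 107, 90, 20, 21, 104, 139, 64, 97, 5, 117, 26, 72, 16, 136, 113, 141, 81, 18, 4, 34, 140, 147, 132, 79, 1]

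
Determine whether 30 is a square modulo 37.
By Euler's criterion: 30^{18} ≡ 1 (mod 37). Since this equals 1, 30 is a QR.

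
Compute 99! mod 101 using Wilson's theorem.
(100)! = (99)! × (100) ≡ -1 mod 101. So (99)! ≡ -1 × (100)^(-1) ≡ (-1)×(-1) = 1 mod 101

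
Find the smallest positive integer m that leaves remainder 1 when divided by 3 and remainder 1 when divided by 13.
M = 3 × 13 = 39. M₁ = 13, y₁ ≡ 1 mod 3. M₂ = 3, y₂ ≡ 9 mod 13. m = 1×13×1 + 1×3×9 ≡ 1 mod 39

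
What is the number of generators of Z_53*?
Number of primitive roots mod 53 = φ(p-1) = φ(52) = 24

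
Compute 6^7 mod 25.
By repeated squaring (mod 25): 6^{1}≡6, 6^{2}≡11, 6^{4}≡21. Then 6^{7} = 6^{4+2+1} ≡ 21 × 11 × 6 ≡ 11 (mod 25)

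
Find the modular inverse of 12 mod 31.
Since 31 is prime, by Fermat 12^(-1) ≡ 12^{29} ≡ 13 (mod 31). Verify: 12 × 13 = 156 ≡ 1 (mod 31)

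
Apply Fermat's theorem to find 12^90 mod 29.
By Fermat: 12^{28} ≡ 1 mod 29. 90 = 3×28 + 6. So 12^{90} ≡ 12^{6} ≡ 28 mod 29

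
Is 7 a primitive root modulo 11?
ord_11(7) divides 10. For each prime q|10: 7^{5}≡10, 7^{2}≡5, none ≡ 1. So 7 has order 10 and is a primitive root mod 11.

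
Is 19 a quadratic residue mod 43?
By Euler's criterion: 19^{21} ≡ 42 mod 43. Since this equals -1 (≡ 42), 19 is not a QR.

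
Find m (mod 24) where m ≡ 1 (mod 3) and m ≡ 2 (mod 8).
M = 3 × 8 = 24. M₁ = 8, y₁ ≡ 2 (mod 3). M₂ = 3, y₂ ≡ 3 (mod 8). m = 1×8×2 + 2×3×3 ≡ 10 (mod 24)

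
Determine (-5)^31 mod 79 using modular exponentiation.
By repeated squaring mod 79: (-5)^{1}≡74, (-5)^{2}≡25, (-5)^{4}≡72, (-5)^{8}≡49, (-5)^{16}≡31. Then (-5)^{31} = (-5)^{16+8+4+2+1} ≡ 31 × 49 × 72 × 25 × 74 ≡ 29 mod 79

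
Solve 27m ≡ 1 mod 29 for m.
Since 29 is prime, by Fermat 27^(-1) ≡ 27^{27} ≡ 14 mod 29. Verify: 27 × 14 = 378 ≡ 1 mod 29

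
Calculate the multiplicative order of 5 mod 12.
Powers of 5 mod 12: 5^1≡5, 5^2≡1. Order = 2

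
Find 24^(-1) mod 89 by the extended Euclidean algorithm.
Extended GCD: 24(26) + 89(-7) = 1. So 24^(-1) ≡ 26 mod 89. Verify: 24 × 26 = 624 ≡ 1 mod 89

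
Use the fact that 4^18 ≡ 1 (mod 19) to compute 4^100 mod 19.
By Fermat: 4^{18} ≡ 1 (mod 19). 100 = 5×18 + 10. So 4^{100} ≡ 4^{10} ≡ 4 (mod 19)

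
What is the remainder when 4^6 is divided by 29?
By repeated squaring (mod 29): 4^{1}≡4, 4^{2}≡16, 4^{4}≡24. Then 4^{6} = 4^{4+2} ≡ 24 × 16 ≡ 7 (mod 29)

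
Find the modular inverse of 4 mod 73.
Since 73 is prime, by Fermat 4^(-1) ≡ 4^{71} ≡ 55 mod 73. Verify: 4 × 55 = 220 ≡ 1 mod 73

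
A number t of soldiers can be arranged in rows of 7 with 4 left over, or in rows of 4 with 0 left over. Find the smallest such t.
M = 7 × 4 = 28. M₁ = 4, y₁ ≡ 2 (mod 7). M₂ = 7, y₂ ≡ 3 (mod 4). t = 4×4×2 + 0×7×3 ≡ 4 (mod 28)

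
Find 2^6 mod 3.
Using Fermat: 2^{2} ≡ 1 mod 3. 6 ≡ 0 mod 2. So 2^{6} ≡ 2^{0} ≡ 1 mod 3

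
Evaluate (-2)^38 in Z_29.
Using Fermat: (-2)^{28} ≡ 1 mod 29. 38 ≡ 10 mod 28. So (-2)^{38} ≡ (-2)^{10} ≡ 9 mod 29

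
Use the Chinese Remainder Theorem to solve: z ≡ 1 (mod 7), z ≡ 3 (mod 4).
M = 7 × 4 = 28. M₁ = 4, y₁ ≡ 2 (mod 7). M₂ = 7, y₂ ≡ 3 (mod 4). z = 1×4×2 + 3×7×3 ≡ 15 (mod 28)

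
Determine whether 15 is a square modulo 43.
By Euler's criterion: 15^{21} ≡ 1 (mod 43). Since this equals 1, 15 is a QR.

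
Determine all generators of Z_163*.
There are φ(162) = 54 primitive roots mod 163: {2, 3, 7, 11, 12, 18, 19, 20, 29, 32, 42, 44, 45, 50, 52, 63, 66, 67, 68, 70, 72, 73, 75, 76, 79, 80, 82, 89, 92, 94, 101, 103, 106, 107, 108, 109, 112, 114, 116, 117, 120, 122, 124, 128, 129, 130, 137, 139, 147, 148, 149, 153, 154, 159}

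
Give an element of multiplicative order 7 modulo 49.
8 has order 7 mod 49 since 8^{7} ≡ 1 (mod 49) and no smaller power works.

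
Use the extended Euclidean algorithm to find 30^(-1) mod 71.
Extended GCD: 30(-26) + 71(11) = 1. So 30^(-1) ≡ -26 ≡ 45 mod 71. Verify: 30 × 45 = 1350 ≡ 1 mod 71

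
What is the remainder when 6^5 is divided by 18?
By repeated squaring mod 18: 6^{1}≡6, 6^{2}≡0, 6^{4}≡0. Then 6^{5} = 6^{4+1} ≡ 0 × 6 ≡ 0 mod 18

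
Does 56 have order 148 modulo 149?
ord_149(56) divides 148. For each prime q|148: 56^{74}≡148, 56^{4}≡49, none ≡ 1. So 56 has order 148 and is a primitive root mod 149.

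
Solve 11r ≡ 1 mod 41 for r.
Since 41 is prime, by Fermat 11^(-1) ≡ 11^{39} ≡ 15 mod 41. Verify: 11 × 15 = 165 ≡ 1 mod 41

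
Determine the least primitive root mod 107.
g = 2. For each prime q|106: 2^{53}≡106, 2^{2}≡4, none ≡ 1, so ord_107(2) = 106 and 2 is a primitive root.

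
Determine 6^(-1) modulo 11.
Since 11 is prime, by Fermat 6^(-1) ≡ 6^{9} ≡ 2 mod 11. Verify: 6 × 2 = 12 ≡ 1 mod 11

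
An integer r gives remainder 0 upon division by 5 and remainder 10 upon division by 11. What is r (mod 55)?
M = 5 × 11 = 55. M₁ = 11, y₁ ≡ 1 (mod 5). M₂ = 5, y₂ ≡ 9 (mod 11). r = 0×11×1 + 10×5×9 ≡ 10 (mod 55)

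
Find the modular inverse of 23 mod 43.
Since 43 is prime, by Fermat 23^(-1) ≡ 23^{41} ≡ 15 mod 43. Verify: 23 × 15 = 345 ≡ 1 mod 43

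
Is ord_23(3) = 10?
Powers of 3 mod 23: 3^1≡3, 3^2≡9, 3^3≡4, 3^4≡12, 3^5≡13, 3^6≡16, 3^7≡2, 3^8≡6, 3^9≡18, 3^10≡8, 3^11≡1. 3^10≡8≢1, so ord ≠ 10. No, the actual order is 11.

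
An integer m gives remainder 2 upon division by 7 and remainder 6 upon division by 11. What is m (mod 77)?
M = 7 × 11 = 77. M₁ = 11, y₁ ≡ 2 (mod 7). M₂ = 7, y₂ ≡ 8 (mod 11). m = 2×11×2 + 6×7×8 ≡ 72 (mod 77)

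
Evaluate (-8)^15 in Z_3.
Using Fermat: (-8)^{2} ≡ 1 mod 3. 15 ≡ 1 mod 2. So (-8)^{15} ≡ (-8)^{1} ≡ 1 mod 3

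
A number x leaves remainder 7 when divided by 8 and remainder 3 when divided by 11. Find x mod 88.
M = 8 × 11 = 88. M₁ = 11, y₁ ≡ 3 mod 8. M₂ = 8, y₂ ≡ 7 mod 11. x = 7×11×3 + 3×8×7 ≡ 47 mod 88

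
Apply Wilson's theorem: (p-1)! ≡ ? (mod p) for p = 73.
By Wilson's theorem, (72)! ≡ -1 ≡ 72 (mod 73)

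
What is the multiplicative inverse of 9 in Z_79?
Since 79 is prime, by Fermat 9^(-1) ≡ 9^{77} ≡ 44 (mod 79). Verify: 9 × 44 = 396 ≡ 1 (mod 79)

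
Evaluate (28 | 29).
(28/29) = 28^{14} mod 29 = 1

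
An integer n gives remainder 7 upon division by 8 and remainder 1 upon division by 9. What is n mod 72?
M = 8 × 9 = 72. M₁ = 9, y₁ ≡ 1 mod 8. M₂ = 8, y₂ ≡ 8 mod 9. n = 7×9×1 + 1×8×8 ≡ 55 mod 72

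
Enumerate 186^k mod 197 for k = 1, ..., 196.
186^1, 186^2, ..., 186^{196} mod 197: [186, 121, 48, 63, 95, 137, 69, 29, 75, 160, 13, 54, 194, 33, 31, 53, 8, 109, 180, 187, 110, 169, 111, 158, 35, 9, 98, 104, 38, 173, 67, 51, 30, 64, 84, 61, 117, 92, 170, 100, 82, 83, 72, 193, 44, 107, 5, 142, 14, 43, 118, 81, 94, 148, 145, 178, 12, 65, 73, 182, 165, 155, 68, 40, 151, 112, 147, 156, 57, 161, 2, 175, 45, 96, 126, 190, 77, 138, 58, 150, 123, 26, 108, 191, 66, 62, 106, 16, 21, 163, 177, 23, 141, 25, 119, 70, 18, 196, 11, 76, 149, 134, 102, 60, 128, 168, 122, 37, 184, 143, 3, 164, 166, 144, 189, 88, 17, 10, 87, 28, 86, 39, 162, 188, 99, 93, 159, 24, 130, 146, 167, 133, 113, 136, 80, 105, 27, 97, 115, 114, 125, 4, 153, 90, 192, 55, 183, 154, 79, 116, 103, 49, 52, 19, 185, 132, 124, 15, 32, 42, 129, 157, 46, 85, 50, 41, 140, 36, 195, 22, 152, 101, 71, 7, 120, 59, 139, 47, 74, 171, 89, 6, 131, 135, 91, 181, 176, 34, 20, 174, 56, 172, 78, 127, 179, 1]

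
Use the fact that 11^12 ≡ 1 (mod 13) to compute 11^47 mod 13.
By Fermat: 11^{12} ≡ 1 (mod 13). 47 = 3×12 + 11. So 11^{47} ≡ 11^{11} ≡ 6 (mod 13)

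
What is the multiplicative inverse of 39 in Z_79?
Since 79 is prime, by Fermat 39^(-1) ≡ 39^{77} ≡ 77 mod 79. Verify: 39 × 77 = 3003 ≡ 1 mod 79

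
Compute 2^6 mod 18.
By repeated squaring (mod 18): 2^{1}≡2, 2^{2}≡4, 2^{4}≡16. Then 2^{6} = 2^{4+2} ≡ 16 × 4 ≡ 10 (mod 18)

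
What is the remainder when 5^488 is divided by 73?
Using Fermat: 5^{72} ≡ 1 (mod 73). 488 ≡ 56 (mod 72). So 5^{488} ≡ 5^{56} ≡ 55 (mod 73)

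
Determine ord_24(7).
Powers of 7 mod 24: 7^1≡7, 7^2≡1. Order = 2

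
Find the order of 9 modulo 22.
Powers of 9 mod 22: 9^1≡9, 9^2≡15, 9^3≡3, 9^4≡5, 9^5≡1. ord_22(9) = 5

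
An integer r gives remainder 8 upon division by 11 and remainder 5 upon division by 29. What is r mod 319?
M = 11 × 29 = 319. M₁ = 29, y₁ ≡ 8 mod 11. M₂ = 11, y₂ ≡ 8 mod 29. r = 8×29×8 + 5×11×8 ≡ 63 mod 319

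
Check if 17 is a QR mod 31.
By Euler's criterion: 17^{15} ≡ 30 mod 31. Since this equals -1 (≡ 30), 17 is not a QR.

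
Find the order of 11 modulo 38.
Powers of 11 mod 38: 11^1≡11, 11^2≡7, 11^3≡1. Order = 3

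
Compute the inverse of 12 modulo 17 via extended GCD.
Extended GCD: 12(-7) + 17(5) = 1. So 12^(-1) ≡ -7 ≡ 10 (mod 17). Verify: 12 × 10 = 120 ≡ 1 (mod 17)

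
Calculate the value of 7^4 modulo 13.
7^{4} = 2401 ≡ 9 (mod 13)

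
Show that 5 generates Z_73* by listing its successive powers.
5^1, 5^2, ..., 5^{72} mod 73: [5, 25, 52, 41, 59, 3, 15, 2, 10, 50, 31, 9, 45, 6, 30, 4, 20, 27, 62, 18, 17, 12, 60, 8, 40, 54, 51, 36, 34, 24, 47, 16, 7, 35, 29, 72, 68, 48, 21, 32, 14, 70, 58, 71, 63, 23, 42, 64, 28, 67, 43, 69, 53, 46, 11, 55, 56, 61, 13, 65, 33, 19, 22, 37, 39, 49, 26, 57, 66, 38, 44, 1]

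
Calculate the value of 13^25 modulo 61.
By repeated squaring mod 61: 13^{1}≡13, 13^{2}≡47, 13^{4}≡13, 13^{8}≡47, 13^{16}≡13. Then 13^{25} = 13^{16+8+1} ≡ 13 × 47 × 13 ≡ 13 mod 61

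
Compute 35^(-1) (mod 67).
Since 67 is prime, by Fermat 35^(-1) ≡ 35^{65} ≡ 23 (mod 67). Verify: 35 × 23 = 805 ≡ 1 (mod 67)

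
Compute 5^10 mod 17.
By repeated squaring mod 17: 5^{1}≡5, 5^{2}≡8, 5^{4}≡13, 5^{8}≡16. Then 5^{10} = 5^{8+2} ≡ 16 × 8 ≡ 9 mod 17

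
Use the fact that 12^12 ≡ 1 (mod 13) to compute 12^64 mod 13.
By Fermat: 12^{12} ≡ 1 (mod 13). 64 = 5×12 + 4. So 12^{64} ≡ 12^{4} ≡ 1 (mod 13)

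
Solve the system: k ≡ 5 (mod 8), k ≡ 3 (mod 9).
M = 8 × 9 = 72. M₁ = 9, y₁ ≡ 1 (mod 8). M₂ = 8, y₂ ≡ 8 (mod 9). k = 5×9×1 + 3×8×8 ≡ 21 (mod 72)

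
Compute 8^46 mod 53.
By repeated squaring mod 53: 8^{1}≡8, 8^{2}≡11, 8^{4}≡15, 8^{8}≡13, 8^{16}≡10, 8^{32}≡47. Then 8^{46} = 8^{32+8+4+2} ≡ 47 × 13 × 15 × 11 ≡ 9 mod 53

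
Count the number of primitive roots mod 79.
Number of primitive roots mod 79 = φ(p-1) = φ(78) = 24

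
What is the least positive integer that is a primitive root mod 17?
g = 3. Powers: [3, 9, 10, 13, 5, 15, 11, 16, 14, ...] generates all 16 non-zero residues.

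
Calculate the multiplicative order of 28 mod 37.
Powers of 28 mod 37: 28^1≡28, 28^2≡7, 28^3≡11, 28^4≡12, 28^5≡3, 28^6≡10, 28^7≡21, 28^8≡33, 28^9≡36, 28^10≡9, 28^11≡30, 28^12≡26, 28^13≡25, 28^14≡34, 28^15≡27, 28^16≡16, 28^17≡4, 28^18≡1. ord_37(28) = 18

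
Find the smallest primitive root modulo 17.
g = 3. Powers: [3, 9, 10, 13, 5, 15, ...] generates all 16 non-zero residues.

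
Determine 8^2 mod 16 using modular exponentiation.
8^{2} = 64 ≡ 0 mod 16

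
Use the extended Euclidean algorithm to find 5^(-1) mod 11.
Extended GCD: 5(-2) + 11(1) = 1. So 5^(-1) ≡ -2 ≡ 9 (mod 11). Verify: 5 × 9 = 45 ≡ 1 (mod 11)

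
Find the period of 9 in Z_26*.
Powers of 9 mod 26: 9^1≡9, 9^2≡3, 9^3≡1. ord_26(9) = 3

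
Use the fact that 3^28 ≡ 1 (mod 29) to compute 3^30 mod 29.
By Fermat: 3^{28} ≡ 1 (mod 29). So 3^{30} = 3^{28} · 3^{2} ≡ 3^{2} ≡ 9 (mod 29)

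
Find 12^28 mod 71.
By repeated squaring mod 71: 12^{1}≡12, 12^{2}≡2, 12^{4}≡4, 12^{8}≡16, 12^{16}≡43. Then 12^{28} = 12^{16+8+4} ≡ 43 × 16 × 4 ≡ 54 mod 71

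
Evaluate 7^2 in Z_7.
7^{2} = 49 ≡ 0 mod 7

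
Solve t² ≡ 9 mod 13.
The square roots of 9 mod 13 are 3 and 10. Verify: 3² = 9 ≡ 9 mod 13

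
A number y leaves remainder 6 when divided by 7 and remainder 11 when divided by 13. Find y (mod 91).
M = 7 × 13 = 91. M₁ = 13, y₁ ≡ 6 (mod 7). M₂ = 7, y₂ ≡ 2 (mod 13). y = 6×13×6 + 11×7×2 ≡ 76 (mod 91)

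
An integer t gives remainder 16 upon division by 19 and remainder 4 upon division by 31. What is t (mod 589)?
M = 19 × 31 = 589. M₁ = 31, y₁ ≡ 8 (mod 19). M₂ = 19, y₂ ≡ 18 (mod 31). t = 16×31×8 + 4×19×18 ≡ 35 (mod 589)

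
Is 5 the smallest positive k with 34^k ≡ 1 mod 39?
Powers of 34 mod 39: 34^1≡34, 34^2≡25, 34^3≡31, 34^4≡1. Already 34^4≡1, so the order is 4 < 5. No, the actual order is 4.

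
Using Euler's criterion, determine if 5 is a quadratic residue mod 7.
By Euler's criterion: 5^{3} ≡ 6 (mod 7). Since this equals -1 (≡ 6), 5 is not a QR.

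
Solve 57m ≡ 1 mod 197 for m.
Since 197 is prime, by Fermat 57^(-1) ≡ 57^{195} ≡ 159 mod 197. Verify: 57 × 159 = 9063 ≡ 1 mod 197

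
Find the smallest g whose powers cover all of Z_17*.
g = 3. For each prime q|16: 3^{8}≡16, none ≡ 1, so ord_17(3) = 16 and 3 is a primitive root.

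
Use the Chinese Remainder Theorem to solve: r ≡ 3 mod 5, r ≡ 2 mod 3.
M = 5 × 3 = 15. M₁ = 3, y₁ ≡ 2 mod 5. M₂ = 5, y₂ ≡ 2 mod 3. r = 3×3×2 + 2×5×2 ≡ 8 mod 15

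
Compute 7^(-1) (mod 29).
Since 29 is prime, by Fermat 7^(-1) ≡ 7^{27} ≡ 25 (mod 29). Verify: 7 × 25 = 175 ≡ 1 (mod 29)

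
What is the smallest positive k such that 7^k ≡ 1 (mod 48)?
Powers of 7 mod 48: 7^1≡7, 7^2≡1. ord_48(7) = 2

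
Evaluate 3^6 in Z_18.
By repeated squaring mod 18: 3^{1}≡3, 3^{2}≡9, 3^{4}≡9. Then 3^{6} = 3^{4+2} ≡ 9 × 9 ≡ 9 mod 18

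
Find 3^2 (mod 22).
3^{2} = 9 ≡ 9 (mod 22)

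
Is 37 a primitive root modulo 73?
37^{9} ≡ 1 mod 73 and 9 < 72, so ord_73(37) = 9 ≠ 72 and 37 is not a primitive root.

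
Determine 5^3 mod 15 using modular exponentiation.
5^{3} = 125 ≡ 5 mod 15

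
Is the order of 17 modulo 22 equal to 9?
Powers of 17 mod 22: 17^1≡17, 17^2≡3, 17^3≡7, 17^4≡9, 17^5≡21, 17^6≡5, 17^7≡19, 17^8≡15, 17^9≡13, 17^10≡1. 17^9≡13≢1, so ord ≠ 9. No, the actual order is 10.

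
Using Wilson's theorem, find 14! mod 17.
(16)! = (14)! × (15) × (16) ≡ -1 (mod 17). So (14)! ≡ -1 × [(16)(15)]^(-1) ≡ 8 (mod 17)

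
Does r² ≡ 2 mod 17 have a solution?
By Euler's criterion: 2^{8} ≡ 1 mod 17. Since this equals 1, 2 is a QR.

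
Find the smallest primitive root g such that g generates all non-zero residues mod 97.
g = 5. For each prime q|96: 5^{48}≡96, 5^{32}≡35, none ≡ 1, so ord_97(5) = 96 and 5 is a primitive root.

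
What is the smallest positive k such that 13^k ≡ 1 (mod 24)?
Powers of 13 mod 24: 13^1≡13, 13^2≡1. ord_24(13) = 2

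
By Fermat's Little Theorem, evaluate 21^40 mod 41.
By Fermat's Little Theorem, 21^{40} ≡ 1 mod 41 since 41 is prime and gcd(21, 41) = 1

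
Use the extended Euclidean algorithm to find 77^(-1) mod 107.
Extended GCD: 77(-25) + 107(18) = 1. So 77^(-1) ≡ -25 ≡ 82 mod 107. Verify: 77 × 82 = 6314 ≡ 1 mod 107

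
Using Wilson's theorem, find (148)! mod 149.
By Wilson's theorem, (148)! ≡ -1 ≡ 148 mod 149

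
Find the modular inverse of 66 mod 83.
Since 83 is prime, by Fermat 66^(-1) ≡ 66^{81} ≡ 39 (mod 83). Verify: 66 × 39 = 2574 ≡ 1 (mod 83)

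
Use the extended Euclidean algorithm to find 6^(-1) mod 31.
Extended GCD: 6(-5) + 31(1) = 1. So 6^(-1) ≡ -5 ≡ 26 (mod 31). Verify: 6 × 26 = 156 ≡ 1 (mod 31)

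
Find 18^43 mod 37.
Using Fermat: 18^{36} ≡ 1 mod 37. 43 ≡ 7 mod 36. So 18^{43} ≡ 18^{7} ≡ 13 mod 37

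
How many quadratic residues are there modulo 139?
The squaring map on Z_139* is 2-to-1, so there are (138)/2 = 69 QRs.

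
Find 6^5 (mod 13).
By repeated squaring (mod 13): 6^{1}≡6, 6^{2}≡10, 6^{4}≡9. Then 6^{5} = 6^{4+1} ≡ 9 × 6 ≡ 2 (mod 13)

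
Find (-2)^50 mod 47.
Using Fermat: (-2)^{46} ≡ 1 mod 47. 50 ≡ 4 mod 46. So (-2)^{50} ≡ (-2)^{4} ≡ 16 mod 47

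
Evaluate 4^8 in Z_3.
Using Fermat: 4^{2} ≡ 1 mod 3. 8 ≡ 0 mod 2. So 4^{8} ≡ 4^{0} ≡ 1 mod 3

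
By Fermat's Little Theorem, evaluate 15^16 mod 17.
By Fermat's Little Theorem, 15^{16} ≡ 1 mod 17 since 17 is prime and gcd(15, 17) = 1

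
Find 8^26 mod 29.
By repeated squaring mod 29: 8^{1}≡8, 8^{2}≡6, 8^{4}≡7, 8^{8}≡20, 8^{16}≡23. Then 8^{26} = 8^{16+8+2} ≡ 23 × 20 × 6 ≡ 5 mod 29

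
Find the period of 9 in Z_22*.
Powers of 9 mod 22: 9^1≡9, 9^2≡15, 9^3≡3, 9^4≡5, 9^5≡1. ord_22(9) = 5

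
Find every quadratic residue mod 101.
Squares in Z_101*: {1, 4, 5, 6, 9, 13, 14, 16, 17, 19, 20, 21, 22, 23, 24, 25, 30, 31, 33, 36, 37, 43, 45, 47, 49, 52, 54, 56, 58, 64, 65, 68, 70, 71, 76, 77, 78, 79, 80, 81, 82, 84, 85, 87, 88, 92, 95, 96, 97, 100}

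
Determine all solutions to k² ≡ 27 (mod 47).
The square roots of 27 mod 47 are 36 and 11. Verify: 36² = 1296 ≡ 27 (mod 47)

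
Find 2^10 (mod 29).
By repeated squaring (mod 29): 2^{1}≡2, 2^{2}≡4, 2^{4}≡16, 2^{8}≡24. Then 2^{10} = 2^{8+2} ≡ 24 × 4 ≡ 9 (mod 29)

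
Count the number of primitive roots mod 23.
A prime p has φ(p-1) primitive roots; here φ(22) = 10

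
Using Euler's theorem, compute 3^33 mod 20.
By Euler: 3^{8} ≡ 1 mod 20 since gcd(3, 20) = 1. 33 = 4×8 + 1. So 3^{33} ≡ 3^{1} ≡ 3 mod 20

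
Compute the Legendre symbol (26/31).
(26/31) = 26^{15} mod 31 = -1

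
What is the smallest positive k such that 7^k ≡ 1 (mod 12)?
Powers of 7 mod 12: 7^1≡7, 7^2≡1. ord_12(7) = 2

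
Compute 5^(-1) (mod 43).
Since 43 is prime, by Fermat 5^(-1) ≡ 5^{41} ≡ 26 (mod 43). Verify: 5 × 26 = 130 ≡ 1 (mod 43)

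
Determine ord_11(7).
Powers of 7 mod 11: 7^1≡7, 7^2≡5, 7^3≡2, 7^4≡3, 7^5≡10, 7^6≡4, 7^7≡6, 7^8≡9, 7^9≡8, 7^10≡1. Order = 10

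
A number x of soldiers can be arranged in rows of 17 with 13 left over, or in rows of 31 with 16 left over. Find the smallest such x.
M = 17 × 31 = 527. M₁ = 31, y₁ ≡ 11 (mod 17). M₂ = 17, y₂ ≡ 11 (mod 31). x = 13×31×11 + 16×17×11 ≡ 47 (mod 527)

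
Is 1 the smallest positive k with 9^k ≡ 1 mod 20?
Powers of 9 mod 20: 9^1≡9, 9^2≡1. 9^1≡9≢1, so ord ≠ 1. No, the actual order is 2.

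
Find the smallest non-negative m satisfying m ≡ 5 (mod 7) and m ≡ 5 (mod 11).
M = 7 × 11 = 77. M₁ = 11, y₁ ≡ 2 (mod 7). M₂ = 7, y₂ ≡ 8 (mod 11). m = 5×11×2 + 5×7×8 ≡ 5 (mod 77)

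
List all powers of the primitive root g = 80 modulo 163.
80^1, 80^2, ..., 80^{162} mod 163: [80, 43, 17, 56, 79, 126, 137, 39, 23, 47, 11, 65, 147, 24, 127, 54, 82, 40, 103, 90, 28, 121, 63, 150, 101, 93, 105, 87, 114, 155, 12, 145, 27, 41, 20, 133, 45, 14, 142, 113, 75, 132, 128, 134, 125, 57, 159, 6, 154, 95, 102, 10, 148, 104, 7, 71, 138, 119, 66, 64, 67, 144, 110, 161, 3, 77, 129, 51, 5, 74, 52, 85, 117, 69, 141, 33, 32, 115, 72, 55, 162, 83, 120, 146, 107, 84, 37, 26, 124, 140, 116, 152, 98, 16, 139, 36, 109, 81, 123, 60, 73, 135, 42, 100, 13, 62, 70, 58, 76, 49, 8, 151, 18, 136, 122, 143, 30, 118, 149, 21, 50, 88, 31, 35, 29, 38, 106, 4, 157, 9, 68, 61, 153, 15, 59, 156, 92, 25, 44, 97, 99, 96, 19, 53, 2, 160, 86, 34, 112, 158, 89, 111, 78, 46, 94, 22, 130, 131, 48, 91, 108, 1]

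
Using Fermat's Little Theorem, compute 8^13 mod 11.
By Fermat: 8^{10} ≡ 1 mod 11. So 8^{13} = 8^{10} · 8^{3} ≡ 8^{3} ≡ 6 mod 11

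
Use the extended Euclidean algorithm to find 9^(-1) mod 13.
Extended GCD: 9(3) + 13(-2) = 1. So 9^(-1) ≡ 3 mod 13. Verify: 9 × 3 = 27 ≡ 1 mod 13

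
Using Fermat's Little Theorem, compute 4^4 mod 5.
By Fermat's Little Theorem, 4^{4} ≡ 1 (mod 5) since 5 is prime and gcd(4, 5) = 1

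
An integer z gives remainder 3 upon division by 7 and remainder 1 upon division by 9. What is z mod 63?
M = 7 × 9 = 63. M₁ = 9, y₁ ≡ 4 mod 7. M₂ = 7, y₂ ≡ 4 mod 9. z = 3×9×4 + 1×7×4 ≡ 10 mod 63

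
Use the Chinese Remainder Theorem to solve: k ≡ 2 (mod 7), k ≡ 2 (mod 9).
M = 7 × 9 = 63. M₁ = 9, y₁ ≡ 4 (mod 7). M₂ = 7, y₂ ≡ 4 (mod 9). k = 2×9×4 + 2×7×4 ≡ 2 (mod 63)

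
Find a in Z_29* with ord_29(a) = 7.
7 has order 7 mod 29 since 7^{7} ≡ 1 mod 29 and no smaller power works.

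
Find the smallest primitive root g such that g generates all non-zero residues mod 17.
g = 3. For each prime q|16: 3^{8}≡16, none ≡ 1, so ord_17(3) = 16 and 3 is a primitive root.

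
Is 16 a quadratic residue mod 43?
By Euler's criterion: 16^{21} ≡ 1 (mod 43). Since this equals 1, 16 is a QR.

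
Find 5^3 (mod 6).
5^{3} = 125 ≡ 5 (mod 6)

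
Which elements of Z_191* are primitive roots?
There are φ(190) = 72 primitive roots mod 191: {19, 21, 22, 28, 29, 33, 35, 42, 44, 47, 53, 56, 57, 58, 61, 62, 63, 71, 73, 74, 76, 83, 87, 88, 89, 91, 93, 94, 95, 99, 101, 105, 106, 110, 111, 112, 113, 114, 116, 119, 123, 124, 126, 127, 131, 132, 137, 140, 141, 143, 145, 146, 148, 151, 157, 164, 165, 167, 168, 171, 173, 174, 175, 176, 178, 179, 181, 182, 183, 187, 188, 189}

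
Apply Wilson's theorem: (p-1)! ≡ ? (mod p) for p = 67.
By Wilson's theorem, (66)! ≡ -1 ≡ 66 (mod 67)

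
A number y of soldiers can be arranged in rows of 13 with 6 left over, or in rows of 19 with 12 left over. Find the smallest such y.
M = 13 × 19 = 247. M₁ = 19, y₁ ≡ 11 (mod 13). M₂ = 13, y₂ ≡ 3 (mod 19). y = 6×19×11 + 12×13×3 ≡ 240 (mod 247)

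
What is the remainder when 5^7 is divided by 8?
By repeated squaring (mod 8): 5^{1}≡5, 5^{2}≡1, 5^{4}≡1. Then 5^{7} = 5^{4+2+1} ≡ 1 × 1 × 5 ≡ 5 (mod 8)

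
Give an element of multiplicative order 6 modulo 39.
4 has order 6 mod 39 since 4^{6} ≡ 1 mod 39 and no smaller power works.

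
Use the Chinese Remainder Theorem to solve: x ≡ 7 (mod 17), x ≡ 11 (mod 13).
M = 17 × 13 = 221. M₁ = 13, y₁ ≡ 4 (mod 17). M₂ = 17, y₂ ≡ 10 (mod 13). x = 7×13×4 + 11×17×10 ≡ 24 (mod 221)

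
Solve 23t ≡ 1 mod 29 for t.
Since 29 is prime, by Fermat 23^(-1) ≡ 23^{27} ≡ 24 mod 29. Verify: 23 × 24 = 552 ≡ 1 mod 29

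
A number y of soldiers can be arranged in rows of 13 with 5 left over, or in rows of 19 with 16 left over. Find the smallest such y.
M = 13 × 19 = 247. M₁ = 19, y₁ ≡ 11 mod 13. M₂ = 13, y₂ ≡ 3 mod 19. y = 5×19×11 + 16×13×3 ≡ 187 mod 247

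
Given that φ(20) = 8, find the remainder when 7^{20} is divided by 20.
By Euler: 7^{8} ≡ 1 mod 20 since gcd(7, 20) = 1. 20 = 2×8 + 4. So 7^{20} ≡ 7^{4} ≡ 1 mod 20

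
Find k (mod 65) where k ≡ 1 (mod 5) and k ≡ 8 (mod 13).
M = 5 × 13 = 65. M₁ = 13, y₁ ≡ 2 (mod 5). M₂ = 5, y₂ ≡ 8 (mod 13). k = 1×13×2 + 8×5×8 ≡ 21 (mod 65)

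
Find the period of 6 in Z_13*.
Powers of 6 mod 13: 6^1≡6, 6^2≡10, 6^3≡8, 6^4≡9, 6^5≡2, 6^6≡12, 6^7≡7, 6^8≡3, 6^9≡5, 6^10≡4, 6^11≡11, 6^12≡1. ord_13(6) = 12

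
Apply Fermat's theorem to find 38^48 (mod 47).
By Fermat: 38^{46} ≡ 1 (mod 47). So 38^{48} = 38^{46} · 38^{2} ≡ 38^{2} ≡ 34 (mod 47)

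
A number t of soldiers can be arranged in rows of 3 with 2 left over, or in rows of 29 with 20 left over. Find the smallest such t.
M = 3 × 29 = 87. M₁ = 29, y₁ ≡ 2 (mod 3). M₂ = 3, y₂ ≡ 10 (mod 29). t = 2×29×2 + 20×3×10 ≡ 20 (mod 87)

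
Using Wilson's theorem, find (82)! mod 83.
By Wilson's theorem, (82)! ≡ -1 ≡ 82 mod 83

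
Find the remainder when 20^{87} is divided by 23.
By Fermat: 20^{22} ≡ 1 mod 23. 87 = 3×22 + 21. So 20^{87} ≡ 20^{21} ≡ 15 mod 23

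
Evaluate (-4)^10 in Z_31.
By repeated squaring mod 31: (-4)^{1}≡27, (-4)^{2}≡16, (-4)^{4}≡8, (-4)^{8}≡2. Then (-4)^{10} = (-4)^{8+2} ≡ 2 × 16 ≡ 1 mod 31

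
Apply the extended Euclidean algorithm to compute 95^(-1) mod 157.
Extended GCD: 95(-38) + 157(23) = 1. So 95^(-1) ≡ -38 ≡ 119 (mod 157). Verify: 95 × 119 = 11305 ≡ 1 (mod 157)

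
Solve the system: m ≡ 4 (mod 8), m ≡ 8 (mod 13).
M = 8 × 13 = 104. M₁ = 13, y₁ ≡ 5 (mod 8). M₂ = 8, y₂ ≡ 5 (mod 13). m = 4×13×5 + 8×8×5 ≡ 60 (mod 104)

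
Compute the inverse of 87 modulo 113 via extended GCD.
Extended GCD: 87(13) + 113(-10) = 1. So 87^(-1) ≡ 13 mod 113. Verify: 87 × 13 = 1131 ≡ 1 mod 113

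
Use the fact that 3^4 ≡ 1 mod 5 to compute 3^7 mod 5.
By Fermat: 3^{4} ≡ 1 mod 5. So 3^{7} = 3^{4} · 3^{3} ≡ 3^{3} ≡ 2 mod 5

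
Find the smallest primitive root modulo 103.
g = 5. Powers: [5, 25, 22, 7, 35, 72, 51, 49, 39, ...] generates all 102 non-zero residues.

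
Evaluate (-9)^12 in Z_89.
By repeated squaring mod 89: (-9)^{1}≡80, (-9)^{2}≡81, (-9)^{4}≡64, (-9)^{8}≡2. Then (-9)^{12} = (-9)^{8+4} ≡ 2 × 64 ≡ 39 mod 89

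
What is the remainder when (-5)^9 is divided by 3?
Using Fermat: (-5)^{2} ≡ 1 mod 3. 9 ≡ 1 mod 2. So (-5)^{9} ≡ (-5)^{1} ≡ 1 mod 3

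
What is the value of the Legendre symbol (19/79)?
(19/79) = 19^{39} mod 79 = 1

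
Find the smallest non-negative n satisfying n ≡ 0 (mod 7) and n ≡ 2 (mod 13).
M = 7 × 13 = 91. M₁ = 13, y₁ ≡ 6 (mod 7). M₂ = 7, y₂ ≡ 2 (mod 13). n = 0×13×6 + 2×7×2 ≡ 28 (mod 91)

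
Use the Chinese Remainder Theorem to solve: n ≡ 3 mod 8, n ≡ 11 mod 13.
M = 8 × 13 = 104. M₁ = 13, y₁ ≡ 5 mod 8. M₂ = 8, y₂ ≡ 5 mod 13. n = 3×13×5 + 11×8×5 ≡ 11 mod 104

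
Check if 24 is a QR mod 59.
By Euler's criterion: 24^{29} ≡ 58 mod 59. Since this equals -1 (≡ 58), 24 is not a QR.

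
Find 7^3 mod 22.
7^{3} = 343 ≡ 13 mod 22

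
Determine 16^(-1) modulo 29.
Since 29 is prime, by Fermat 16^(-1) ≡ 16^{27} ≡ 20 mod 29. Verify: 16 × 20 = 320 ≡ 1 mod 29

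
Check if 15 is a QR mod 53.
By Euler's criterion: 15^{26} ≡ 1 (mod 53). Since this equals 1, 15 is a QR.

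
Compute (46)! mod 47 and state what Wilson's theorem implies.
(46)! mod 47 = 46. Since this equals -1 mod 47, Wilson confirms 47 is prime.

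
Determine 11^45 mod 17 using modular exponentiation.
Using Fermat: 11^{16} ≡ 1 mod 17. 45 ≡ 13 mod 16. So 11^{45} ≡ 11^{13} ≡ 7 mod 17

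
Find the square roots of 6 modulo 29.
The square roots of 6 mod 29 are 8 and 21. Verify: 8² = 64 ≡ 6 (mod 29)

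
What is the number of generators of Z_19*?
There are φ(19-1) = φ(18) = 6 primitive roots modulo 19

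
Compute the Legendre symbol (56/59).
(56/59) = 56^{29} mod 59 = -1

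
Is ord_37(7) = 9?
Powers of 7 mod 37: 7^1≡7, 7^2≡12, 7^3≡10, 7^4≡33, 7^5≡9, 7^6≡26, 7^7≡34, 7^8≡16, 7^9≡1. First k with 7^k≡1 is k=9. Yes, ord_37(7) = 9.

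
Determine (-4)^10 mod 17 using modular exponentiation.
By repeated squaring (mod 17): (-4)^{1}≡13, (-4)^{2}≡16, (-4)^{4}≡1, (-4)^{8}≡1. Then (-4)^{10} = (-4)^{8+2} ≡ 1 × 16 ≡ 16 (mod 17)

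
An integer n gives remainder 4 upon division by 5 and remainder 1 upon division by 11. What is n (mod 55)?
M = 5 × 11 = 55. M₁ = 11, y₁ ≡ 1 (mod 5). M₂ = 5, y₂ ≡ 9 (mod 11). n = 4×11×1 + 1×5×9 ≡ 34 (mod 55)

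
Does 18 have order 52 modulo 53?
ord_53(18) divides 52. For each prime q|52: 18^{26}≡52, 18^{4}≡36, none ≡ 1. So 18 has order 52 and is a primitive root mod 53.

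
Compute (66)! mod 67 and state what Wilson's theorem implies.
(66)! mod 67 = 66. Since this equals -1 (mod 67), Wilson confirms 67 is prime.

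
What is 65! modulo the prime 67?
(66)! = (65)! × (66) ≡ -1 mod 67. So (65)! ≡ -1 × (66)^(-1) ≡ (-1)×(-1) = 1 mod 67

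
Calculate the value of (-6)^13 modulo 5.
Using Fermat: (-6)^{4} ≡ 1 mod 5. 13 ≡ 1 mod 4. So (-6)^{13} ≡ (-6)^{1} ≡ 4 mod 5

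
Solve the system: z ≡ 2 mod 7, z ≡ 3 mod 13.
M = 7 × 13 = 91. M₁ = 13, y₁ ≡ 6 mod 7. M₂ = 7, y₂ ≡ 2 mod 13. z = 2×13×6 + 3×7×2 ≡ 16 mod 91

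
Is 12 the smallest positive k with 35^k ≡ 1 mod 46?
Powers of 35 mod 46: 35^1≡35, 35^2≡29, 35^3≡3, 35^4≡13, 35^5≡41, 35^6≡9, 35^7≡39, 35^8≡31, 35^9≡27, 35^10≡25, 35^11≡1. Already 35^11≡1, so the order is 11 < 12. No, the actual order is 11.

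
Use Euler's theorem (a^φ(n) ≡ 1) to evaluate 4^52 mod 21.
By Euler: 4^{12} ≡ 1 (mod 21) since gcd(4, 21) = 1. 52 = 4×12 + 4. So 4^{52} ≡ 4^{4} ≡ 4 (mod 21)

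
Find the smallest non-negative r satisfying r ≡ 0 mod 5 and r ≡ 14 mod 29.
M = 5 × 29 = 145. M₁ = 29, y₁ ≡ 4 mod 5. M₂ = 5, y₂ ≡ 6 mod 29. r = 0×29×4 + 14×5×6 ≡ 130 mod 145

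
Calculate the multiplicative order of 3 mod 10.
Powers of 3 mod 10: 3^1≡3, 3^2≡9, 3^3≡7, 3^4≡1. So the order of 3 is 4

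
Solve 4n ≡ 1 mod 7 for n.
Since 7 is prime, by Fermat 4^(-1) ≡ 4^{5} ≡ 2 mod 7. Verify: 4 × 2 = 8 ≡ 1 mod 7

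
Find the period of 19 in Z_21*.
Powers of 19 mod 21: 19^1≡19, 19^2≡4, 19^3≡13, 19^4≡16, 19^5≡10, 19^6≡1. ord_21(19) = 6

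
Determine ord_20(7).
Powers of 7 mod 20: 7^1≡7, 7^2≡9, 7^3≡3, 7^4≡1. So the order of 7 is 4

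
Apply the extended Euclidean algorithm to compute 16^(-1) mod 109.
Extended GCD: 16(-34) + 109(5) = 1. So 16^(-1) ≡ -34 ≡ 75 (mod 109). Verify: 16 × 75 = 1200 ≡ 1 (mod 109)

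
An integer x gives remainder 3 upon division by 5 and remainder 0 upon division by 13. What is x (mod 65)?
M = 5 × 13 = 65. M₁ = 13, y₁ ≡ 2 (mod 5). M₂ = 5, y₂ ≡ 8 (mod 13). x = 3×13×2 + 0×5×8 ≡ 13 (mod 65)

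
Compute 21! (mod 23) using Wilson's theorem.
(22)! = (21)! × (22) ≡ -1 (mod 23). So (21)! ≡ -1 × (22)^(-1) ≡ (-1)×(-1) = 1 (mod 23)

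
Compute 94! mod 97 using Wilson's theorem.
(96)! = (94)! × (95) × (96) ≡ -1 mod 97. So (94)! ≡ -1 × [(96)(95)]^(-1) ≡ 48 mod 97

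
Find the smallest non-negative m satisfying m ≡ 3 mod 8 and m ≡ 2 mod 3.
M = 8 × 3 = 24. M₁ = 3, y₁ ≡ 3 mod 8. M₂ = 8, y₂ ≡ 2 mod 3. m = 3×3×3 + 2×8×2 ≡ 11 mod 24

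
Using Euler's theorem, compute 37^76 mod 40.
By Euler: 37^{16} ≡ 1 (mod 40) since gcd(37, 40) = 1. 76 = 4×16 + 12. So 37^{76} ≡ 37^{12} ≡ 1 (mod 40)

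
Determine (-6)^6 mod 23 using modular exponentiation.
By repeated squaring (mod 23): (-6)^{1}≡17, (-6)^{2}≡13, (-6)^{4}≡8. Then (-6)^{6} = (-6)^{4+2} ≡ 8 × 13 ≡ 12 (mod 23)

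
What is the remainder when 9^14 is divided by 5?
Using Fermat: 9^{4} ≡ 1 (mod 5). 14 ≡ 2 (mod 4). So 9^{14} ≡ 9^{2} ≡ 1 (mod 5)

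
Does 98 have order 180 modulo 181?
ord_181(98) divides 180. For each prime q|180: 98^{90}≡180, 98^{60}≡48, 98^{36}≡59, none ≡ 1. So 98 has order 180 and is a primitive root mod 181.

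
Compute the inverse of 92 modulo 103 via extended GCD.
Extended GCD: 92(28) + 103(-25) = 1. So 92^(-1) ≡ 28 mod 103. Verify: 92 × 28 = 2576 ≡ 1 mod 103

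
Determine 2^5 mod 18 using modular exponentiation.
By repeated squaring mod 18: 2^{1}≡2, 2^{2}≡4, 2^{4}≡16. Then 2^{5} = 2^{4+1} ≡ 16 × 2 ≡ 14 mod 18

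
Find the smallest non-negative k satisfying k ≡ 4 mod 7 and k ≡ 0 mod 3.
M = 7 × 3 = 21. M₁ = 3, y₁ ≡ 5 mod 7. M₂ = 7, y₂ ≡ 1 mod 3. k = 4×3×5 + 0×7×1 ≡ 18 mod 21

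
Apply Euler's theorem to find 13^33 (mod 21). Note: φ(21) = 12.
By Euler: 13^{12} ≡ 1 (mod 21) since gcd(13, 21) = 1. 33 = 2×12 + 9. So 13^{33} ≡ 13^{9} ≡ 13 (mod 21)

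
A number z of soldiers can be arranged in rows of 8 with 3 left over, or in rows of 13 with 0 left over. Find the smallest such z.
M = 8 × 13 = 104. M₁ = 13, y₁ ≡ 5 mod 8. M₂ = 8, y₂ ≡ 5 mod 13. z = 3×13×5 + 0×8×5 ≡ 91 mod 104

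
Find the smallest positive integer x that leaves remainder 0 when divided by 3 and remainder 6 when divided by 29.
M = 3 × 29 = 87. M₁ = 29, y₁ ≡ 2 (mod 3). M₂ = 3, y₂ ≡ 10 (mod 29). x = 0×29×2 + 6×3×10 ≡ 6 (mod 87)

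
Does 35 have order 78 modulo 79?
ord_79(35) divides 78. For each prime q|78: 35^{39}≡78, 35^{26}≡23, 35^{6}≡10, none ≡ 1. So 35 has order 78 and is a primitive root mod 79.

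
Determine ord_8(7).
Powers of 7 mod 8: 7^1≡7, 7^2≡1. ord_8(7) = 2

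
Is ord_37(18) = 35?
Powers of 18 mod 37: 18^1≡18, 18^2≡28, 18^3≡23, 18^4≡7, 18^5≡15, 18^6≡11, 18^7≡13, 18^8≡12, 18^9≡31, 18^10≡3, 18^11≡17, 18^12≡10, 18^13≡32, 18^14≡21, 18^15≡8, 18^16≡33, 18^17≡2, 18^18≡36, 18^19≡19, 18^20≡9, 18^21≡14, 18^22≡30, 18^23≡22, 18^24≡26, 18^25≡24, 18^26≡25, 18^27≡6, 18^28≡34, 18^29≡20, 18^30≡27, 18^31≡5, 18^32≡16, 18^33≡29, 18^34≡4, 18^35≡35, 18^36≡1. 18^35≡35≢1, so ord ≠ 35. No, the actual order is 36.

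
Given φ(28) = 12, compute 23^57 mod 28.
By Euler: 23^{12} ≡ 1 (mod 28) since gcd(23, 28) = 1. 57 = 4×12 + 9. So 23^{57} ≡ 23^{9} ≡ 15 (mod 28)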